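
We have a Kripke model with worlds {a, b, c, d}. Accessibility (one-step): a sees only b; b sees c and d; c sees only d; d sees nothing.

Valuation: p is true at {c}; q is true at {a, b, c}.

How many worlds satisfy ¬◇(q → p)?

2

a: ◇(q → p) is F. ✓
b: ◇(q → p) is T. ✗
c: ◇(q → p) is T. ✗
d: ◇(q → p) is F. ✓
Satisfying worlds: {a, d}.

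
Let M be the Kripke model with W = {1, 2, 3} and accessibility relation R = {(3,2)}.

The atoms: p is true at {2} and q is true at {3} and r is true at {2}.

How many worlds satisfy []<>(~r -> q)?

2

1: no successors, so []<>(~r -> q) holds vacuously. ✓
2: no successors, so []<>(~r -> q) holds vacuously. ✓
3: successors {2}; <>(~r -> q) there: 2:F. ✗
Satisfying worlds: {1, 2}.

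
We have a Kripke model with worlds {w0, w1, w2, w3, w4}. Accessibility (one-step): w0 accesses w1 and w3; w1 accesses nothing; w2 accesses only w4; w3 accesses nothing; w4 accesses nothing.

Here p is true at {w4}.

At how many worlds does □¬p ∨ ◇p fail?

0

w0: □¬p is T, ◇p is F. ✓
w1: □¬p is T, ◇p is F. ✓
w2: □¬p is F, ◇p is T. ✓
w3: □¬p is T, ◇p is F. ✓
w4: □¬p is T, ◇p is F. ✓
Satisfying worlds: {w0, w1, w2, w3, w4}.
So □¬p ∨ ◇p fails at the other 0 worlds.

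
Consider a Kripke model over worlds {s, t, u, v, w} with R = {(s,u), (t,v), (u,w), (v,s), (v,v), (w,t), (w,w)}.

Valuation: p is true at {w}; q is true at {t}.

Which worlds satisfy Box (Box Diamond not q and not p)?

s: successors {u}; Box Diamond not q and not p there: u:T. ✓
t: successors {v}; Box Diamond not q and not p there: v:T. ✓
u: successors {w}; Box Diamond not q and not p there: w:F. ✗
v: successors {s, v}; Box Diamond not q and not p there: s:T, v:T. ✓
w: successors {t, w}; Box Diamond not q and not p there: t:T, w:F. ✗

{s, t, v}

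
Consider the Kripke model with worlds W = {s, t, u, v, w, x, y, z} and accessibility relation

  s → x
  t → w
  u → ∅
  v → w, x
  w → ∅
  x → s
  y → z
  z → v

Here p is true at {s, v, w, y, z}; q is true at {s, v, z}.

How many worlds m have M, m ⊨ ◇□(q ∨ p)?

4

s: successors {x}; □(q ∨ p) there: x:T. ✓
t: successors {w}; □(q ∨ p) there: w:T. ✓
u: no successors, so ◇□(q ∨ p) fails. ✗
v: successors {w, x}; □(q ∨ p) there: w:T, x:T. ✓
w: no successors, so ◇□(q ∨ p) fails. ✗
x: successors {s}; □(q ∨ p) there: s:F. ✗
y: successors {z}; □(q ∨ p) there: z:T. ✓
z: successors {v}; □(q ∨ p) there: v:F. ✗
Satisfying worlds: {s, t, v, y}.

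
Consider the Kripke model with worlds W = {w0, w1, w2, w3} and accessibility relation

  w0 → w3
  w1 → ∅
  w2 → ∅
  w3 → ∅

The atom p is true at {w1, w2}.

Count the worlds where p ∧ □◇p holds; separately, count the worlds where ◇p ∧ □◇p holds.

For p ∧ □◇p:
w0: p is F, □◇p is F. ✗
w1: p is T, □◇p is T. ✓
w2: p is T, □◇p is T. ✓
w3: p is F, □◇p is T. ✗
— 2 worlds.
For ◇p ∧ □◇p:
w0: ◇p is F, □◇p is F. ✗
w1: ◇p is F, □◇p is T. ✗
w2: ◇p is F, □◇p is T. ✗
w3: ◇p is F, □◇p is T. ✗
— 0 worlds.

2 and 0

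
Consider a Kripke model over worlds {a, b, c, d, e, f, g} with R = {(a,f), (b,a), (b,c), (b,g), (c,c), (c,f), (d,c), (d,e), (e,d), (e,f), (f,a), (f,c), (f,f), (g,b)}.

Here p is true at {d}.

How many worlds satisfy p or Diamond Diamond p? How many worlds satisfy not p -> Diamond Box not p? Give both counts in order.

1 and 7

For p or Diamond Diamond p:
a: p is F, Diamond Diamond p is F. ✗
b: p is F, Diamond Diamond p is F. ✗
c: p is F, Diamond Diamond p is F. ✗
d: p is T, Diamond Diamond p is T. ✓
e: p is F, Diamond Diamond p is F. ✗
f: p is F, Diamond Diamond p is F. ✗
g: p is F, Diamond Diamond p is F. ✗
— 1 world.
For not p -> Diamond Box not p:
a: not p is T, Diamond Box not p is T. ✓
b: not p is T, Diamond Box not p is T. ✓
c: not p is T, Diamond Box not p is T. ✓
d: not p is F, Diamond Box not p is T. ✓
e: not p is T, Diamond Box not p is T. ✓
f: not p is T, Diamond Box not p is T. ✓
g: not p is T, Diamond Box not p is T. ✓
— 7 worlds.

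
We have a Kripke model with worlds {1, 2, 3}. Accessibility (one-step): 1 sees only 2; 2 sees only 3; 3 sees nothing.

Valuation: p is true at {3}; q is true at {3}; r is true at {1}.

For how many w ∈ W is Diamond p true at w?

1: successors {2}; p there: 2:F. ✗
2: successors {3}; p there: 3:T. ✓
3: no successors, so Diamond p fails. ✗
Satisfying worlds: {2}.

1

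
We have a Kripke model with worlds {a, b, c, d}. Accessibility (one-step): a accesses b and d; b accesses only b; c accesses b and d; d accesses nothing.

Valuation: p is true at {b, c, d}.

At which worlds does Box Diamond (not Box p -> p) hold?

a: successors {b, d}; Diamond (not Box p -> p) there: b:T, d:F. ✗
b: successors {b}; Diamond (not Box p -> p) there: b:T. ✓
c: successors {b, d}; Diamond (not Box p -> p) there: b:T, d:F. ✗
d: no successors, so Box Diamond (not Box p -> p) holds vacuously. ✓

{b, d}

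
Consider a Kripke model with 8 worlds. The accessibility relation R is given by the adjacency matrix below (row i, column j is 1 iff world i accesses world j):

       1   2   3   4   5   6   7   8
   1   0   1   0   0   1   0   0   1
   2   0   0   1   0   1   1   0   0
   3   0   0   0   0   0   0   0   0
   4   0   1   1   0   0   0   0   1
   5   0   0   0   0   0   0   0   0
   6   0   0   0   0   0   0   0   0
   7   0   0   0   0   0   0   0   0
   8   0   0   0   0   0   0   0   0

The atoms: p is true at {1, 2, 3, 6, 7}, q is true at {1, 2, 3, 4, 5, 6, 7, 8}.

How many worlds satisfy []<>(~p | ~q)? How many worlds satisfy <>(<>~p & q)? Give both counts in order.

For []<>(~p | ~q):
1: successors {2, 5, 8}; <>(~p | ~q) there: 2:T, 5:F, 8:F. ✗
2: successors {3, 5, 6}; <>(~p | ~q) there: 3:F, 5:F, 6:F. ✗
3: no successors, so []<>(~p | ~q) holds vacuously. ✓
4: successors {2, 3, 8}; <>(~p | ~q) there: 2:T, 3:F, 8:F. ✗
5: no successors, so []<>(~p | ~q) holds vacuously. ✓
6: no successors, so []<>(~p | ~q) holds vacuously. ✓
7: no successors, so []<>(~p | ~q) holds vacuously. ✓
8: no successors, so []<>(~p | ~q) holds vacuously. ✓
— 5 worlds.
For <>(<>~p & q):
1: successors {2, 5, 8}; <>~p & q there: 2:T, 5:F, 8:F. ✓
2: successors {3, 5, 6}; <>~p & q there: 3:F, 5:F, 6:F. ✗
3: no successors, so <>(<>~p & q) fails. ✗
4: successors {2, 3, 8}; <>~p & q there: 2:T, 3:F, 8:F. ✓
5: no successors, so <>(<>~p & q) fails. ✗
6: no successors, so <>(<>~p & q) fails. ✗
7: no successors, so <>(<>~p & q) fails. ✗
8: no successors, so <>(<>~p & q) fails. ✗
— 2 worlds.

5 and 2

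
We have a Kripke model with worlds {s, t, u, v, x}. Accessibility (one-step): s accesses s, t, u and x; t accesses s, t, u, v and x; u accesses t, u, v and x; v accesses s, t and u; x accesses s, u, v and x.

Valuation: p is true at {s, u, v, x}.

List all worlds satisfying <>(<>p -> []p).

{s, t, u, x}

s: successors {s, t, u, x}; <>p -> []p there: s:F, t:F, u:F, x:T. ✓
t: successors {s, t, u, v, x}; <>p -> []p there: s:F, t:F, u:F, v:F, x:T. ✓
u: successors {t, u, v, x}; <>p -> []p there: t:F, u:F, v:F, x:T. ✓
v: successors {s, t, u}; <>p -> []p there: s:F, t:F, u:F. ✗
x: successors {s, u, v, x}; <>p -> []p there: s:F, u:F, v:F, x:T. ✓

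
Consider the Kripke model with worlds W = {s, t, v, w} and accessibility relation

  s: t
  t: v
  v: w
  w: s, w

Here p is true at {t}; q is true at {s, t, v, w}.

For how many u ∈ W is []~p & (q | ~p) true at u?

3

s: []~p is F, q | ~p is T. ✗
t: []~p is T, q | ~p is T. ✓
v: []~p is T, q | ~p is T. ✓
w: []~p is T, q | ~p is T. ✓
Satisfying worlds: {t, v, w}.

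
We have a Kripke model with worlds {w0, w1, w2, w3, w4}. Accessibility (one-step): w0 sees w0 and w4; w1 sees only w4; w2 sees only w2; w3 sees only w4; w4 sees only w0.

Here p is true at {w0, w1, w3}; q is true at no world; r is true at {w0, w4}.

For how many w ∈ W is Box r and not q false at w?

w0: Box r is T, not q is T. ✓
w1: Box r is T, not q is T. ✓
w2: Box r is F, not q is T. ✗
w3: Box r is T, not q is T. ✓
w4: Box r is T, not q is T. ✓
Satisfying worlds: {w0, w1, w3, w4}.
So Box r and not q fails at the other 1 world.

1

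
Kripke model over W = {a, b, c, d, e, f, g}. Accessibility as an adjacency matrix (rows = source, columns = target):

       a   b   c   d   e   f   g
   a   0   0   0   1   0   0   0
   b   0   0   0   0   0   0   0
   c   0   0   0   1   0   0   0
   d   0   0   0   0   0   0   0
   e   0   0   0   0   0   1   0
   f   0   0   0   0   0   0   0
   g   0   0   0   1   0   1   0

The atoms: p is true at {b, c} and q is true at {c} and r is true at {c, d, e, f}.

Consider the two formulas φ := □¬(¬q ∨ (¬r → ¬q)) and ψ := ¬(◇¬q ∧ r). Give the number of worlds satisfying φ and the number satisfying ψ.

For □¬(¬q ∨ (¬r → ¬q)):
a: successors {d}; ¬(¬q ∨ (¬r → ¬q)) there: d:F. ✗
b: no successors, so □¬(¬q ∨ (¬r → ¬q)) holds vacuously. ✓
c: successors {d}; ¬(¬q ∨ (¬r → ¬q)) there: d:F. ✗
d: no successors, so □¬(¬q ∨ (¬r → ¬q)) holds vacuously. ✓
e: successors {f}; ¬(¬q ∨ (¬r → ¬q)) there: f:F. ✗
f: no successors, so □¬(¬q ∨ (¬r → ¬q)) holds vacuously. ✓
g: successors {d, f}; ¬(¬q ∨ (¬r → ¬q)) there: d:F, f:F. ✗
— 3 worlds.
For ¬(◇¬q ∧ r):
a: ◇¬q ∧ r is F. ✓
b: ◇¬q ∧ r is F. ✓
c: ◇¬q ∧ r is T. ✗
d: ◇¬q ∧ r is F. ✓
e: ◇¬q ∧ r is T. ✗
f: ◇¬q ∧ r is F. ✓
g: ◇¬q ∧ r is F. ✓
— 5 worlds.

3 and 5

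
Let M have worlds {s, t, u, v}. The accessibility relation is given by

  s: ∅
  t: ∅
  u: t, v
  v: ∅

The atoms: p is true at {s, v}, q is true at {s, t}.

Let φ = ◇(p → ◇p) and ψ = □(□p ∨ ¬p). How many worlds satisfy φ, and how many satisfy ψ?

1 and 4

For ◇(p → ◇p):
s: no successors, so ◇(p → ◇p) fails. ✗
t: no successors, so ◇(p → ◇p) fails. ✗
u: successors {t, v}; p → ◇p there: t:T, v:F. ✓
v: no successors, so ◇(p → ◇p) fails. ✗
— 1 world.
For □(□p ∨ ¬p):
s: no successors, so □(□p ∨ ¬p) holds vacuously. ✓
t: no successors, so □(□p ∨ ¬p) holds vacuously. ✓
u: successors {t, v}; □p ∨ ¬p there: t:T, v:T. ✓
v: no successors, so □(□p ∨ ¬p) holds vacuously. ✓
— 4 worlds.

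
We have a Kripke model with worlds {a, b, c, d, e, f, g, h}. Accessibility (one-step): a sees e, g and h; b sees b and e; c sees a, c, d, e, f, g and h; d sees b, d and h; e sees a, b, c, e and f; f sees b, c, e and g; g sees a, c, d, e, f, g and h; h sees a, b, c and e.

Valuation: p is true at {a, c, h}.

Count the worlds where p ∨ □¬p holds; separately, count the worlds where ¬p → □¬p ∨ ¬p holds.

4 and 8

For p ∨ □¬p:
a: p is T, □¬p is F. ✓
b: p is F, □¬p is T. ✓
c: p is T, □¬p is F. ✓
d: p is F, □¬p is F. ✗
e: p is F, □¬p is F. ✗
f: p is F, □¬p is F. ✗
g: p is F, □¬p is F. ✗
h: p is T, □¬p is F. ✓
— 4 worlds.
For ¬p → □¬p ∨ ¬p:
a: ¬p is F, □¬p ∨ ¬p is F. ✓
b: ¬p is T, □¬p ∨ ¬p is T. ✓
c: ¬p is F, □¬p ∨ ¬p is F. ✓
d: ¬p is T, □¬p ∨ ¬p is T. ✓
e: ¬p is T, □¬p ∨ ¬p is T. ✓
f: ¬p is T, □¬p ∨ ¬p is T. ✓
g: ¬p is T, □¬p ∨ ¬p is T. ✓
h: ¬p is F, □¬p ∨ ¬p is F. ✓
— 8 worlds.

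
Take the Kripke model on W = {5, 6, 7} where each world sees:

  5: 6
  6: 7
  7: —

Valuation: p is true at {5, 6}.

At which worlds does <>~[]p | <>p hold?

{5}

5: <>~[]p is T, <>p is T. ✓
6: <>~[]p is F, <>p is F. ✗
7: <>~[]p is F, <>p is F. ✗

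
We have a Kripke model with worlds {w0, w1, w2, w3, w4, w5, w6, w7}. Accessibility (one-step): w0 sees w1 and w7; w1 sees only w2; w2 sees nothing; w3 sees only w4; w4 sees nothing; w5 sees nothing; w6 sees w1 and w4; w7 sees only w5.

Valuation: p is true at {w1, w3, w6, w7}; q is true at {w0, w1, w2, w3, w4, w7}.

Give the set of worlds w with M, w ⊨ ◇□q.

w0: successors {w1, w7}; □q there: w1:T, w7:F. ✓
w1: successors {w2}; □q there: w2:T. ✓
w2: no successors, so ◇□q fails. ✗
w3: successors {w4}; □q there: w4:T. ✓
w4: no successors, so ◇□q fails. ✗
w5: no successors, so ◇□q fails. ✗
w6: successors {w1, w4}; □q there: w1:T, w4:T. ✓
w7: successors {w5}; □q there: w5:T. ✓

{w0, w1, w3, w6, w7}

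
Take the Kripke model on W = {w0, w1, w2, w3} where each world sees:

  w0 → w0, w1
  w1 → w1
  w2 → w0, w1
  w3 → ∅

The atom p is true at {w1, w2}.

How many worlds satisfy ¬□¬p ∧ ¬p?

1

w0: ¬□¬p is T, ¬p is T. ✓
w1: ¬□¬p is T, ¬p is F. ✗
w2: ¬□¬p is T, ¬p is F. ✗
w3: ¬□¬p is F, ¬p is T. ✗
Satisfying worlds: {w0}.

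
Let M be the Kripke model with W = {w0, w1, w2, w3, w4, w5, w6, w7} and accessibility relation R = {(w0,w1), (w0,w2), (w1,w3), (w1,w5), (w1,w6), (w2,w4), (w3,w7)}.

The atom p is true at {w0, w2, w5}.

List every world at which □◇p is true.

w0: successors {w1, w2}; ◇p there: w1:T, w2:F. ✗
w1: successors {w3, w5, w6}; ◇p there: w3:F, w5:F, w6:F. ✗
w2: successors {w4}; ◇p there: w4:F. ✗
w3: successors {w7}; ◇p there: w7:F. ✗
w4: no successors, so □◇p holds vacuously. ✓
w5: no successors, so □◇p holds vacuously. ✓
w6: no successors, so □◇p holds vacuously. ✓
w7: no successors, so □◇p holds vacuously. ✓

{w4, w5, w6, w7}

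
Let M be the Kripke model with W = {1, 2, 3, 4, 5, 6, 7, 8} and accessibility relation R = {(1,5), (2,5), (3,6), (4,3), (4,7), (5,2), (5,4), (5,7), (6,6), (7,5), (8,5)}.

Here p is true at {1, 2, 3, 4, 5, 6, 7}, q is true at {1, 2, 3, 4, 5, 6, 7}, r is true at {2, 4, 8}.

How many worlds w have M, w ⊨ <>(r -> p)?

8

1: successors {5}; r -> p there: 5:T. ✓
2: successors {5}; r -> p there: 5:T. ✓
3: successors {6}; r -> p there: 6:T. ✓
4: successors {3, 7}; r -> p there: 3:T, 7:T. ✓
5: successors {2, 4, 7}; r -> p there: 2:T, 4:T, 7:T. ✓
6: successors {6}; r -> p there: 6:T. ✓
7: successors {5}; r -> p there: 5:T. ✓
8: successors {5}; r -> p there: 5:T. ✓
Satisfying worlds: {1, 2, 3, 4, 5, 6, 7, 8}.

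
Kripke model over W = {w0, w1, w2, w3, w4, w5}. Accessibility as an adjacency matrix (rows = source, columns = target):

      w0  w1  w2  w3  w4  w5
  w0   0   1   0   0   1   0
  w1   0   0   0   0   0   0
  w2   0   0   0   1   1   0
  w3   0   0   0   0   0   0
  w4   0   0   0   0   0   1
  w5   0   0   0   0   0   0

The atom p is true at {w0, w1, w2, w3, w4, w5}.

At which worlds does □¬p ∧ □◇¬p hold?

w0: □¬p is F, □◇¬p is F. ✗
w1: □¬p is T, □◇¬p is T. ✓
w2: □¬p is F, □◇¬p is F. ✗
w3: □¬p is T, □◇¬p is T. ✓
w4: □¬p is F, □◇¬p is F. ✗
w5: □¬p is T, □◇¬p is T. ✓

{w1, w3, w5}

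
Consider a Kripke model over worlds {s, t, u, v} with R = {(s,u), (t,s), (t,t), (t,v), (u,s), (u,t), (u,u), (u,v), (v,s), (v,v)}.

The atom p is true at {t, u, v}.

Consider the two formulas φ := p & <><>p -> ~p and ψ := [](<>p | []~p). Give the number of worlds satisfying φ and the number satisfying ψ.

For p & <><>p -> ~p:
s: p & <><>p is F, ~p is T. ✓
t: p & <><>p is T, ~p is F. ✗
u: p & <><>p is T, ~p is F. ✗
v: p & <><>p is T, ~p is F. ✗
— 1 world.
For [](<>p | []~p):
s: successors {u}; <>p | []~p there: u:T. ✓
t: successors {s, t, v}; <>p | []~p there: s:T, t:T, v:T. ✓
u: successors {s, t, u, v}; <>p | []~p there: s:T, t:T, u:T, v:T. ✓
v: successors {s, v}; <>p | []~p there: s:T, v:T. ✓
— 4 worlds.

1 and 4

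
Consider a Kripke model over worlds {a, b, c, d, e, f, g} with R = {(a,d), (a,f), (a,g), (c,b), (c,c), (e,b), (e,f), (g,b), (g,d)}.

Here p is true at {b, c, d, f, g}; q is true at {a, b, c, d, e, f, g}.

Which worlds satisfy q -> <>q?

a: q is T, <>q is T. ✓
b: q is T, <>q is F. ✗
c: q is T, <>q is T. ✓
d: q is T, <>q is F. ✗
e: q is T, <>q is T. ✓
f: q is T, <>q is F. ✗
g: q is T, <>q is T. ✓

{a, c, e, g}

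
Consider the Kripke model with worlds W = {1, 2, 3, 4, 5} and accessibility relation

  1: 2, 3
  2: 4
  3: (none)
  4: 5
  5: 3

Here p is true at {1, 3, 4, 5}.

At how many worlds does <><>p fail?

2

1: successors {2, 3}; <>p there: 2:T, 3:F. ✓
2: successors {4}; <>p there: 4:T. ✓
3: no successors, so <><>p fails. ✗
4: successors {5}; <>p there: 5:T. ✓
5: successors {3}; <>p there: 3:F. ✗
Satisfying worlds: {1, 2, 4}.
So <><>p fails at the other 2 worlds.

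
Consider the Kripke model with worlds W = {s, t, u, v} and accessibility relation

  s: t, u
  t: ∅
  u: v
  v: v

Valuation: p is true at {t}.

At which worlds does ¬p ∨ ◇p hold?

{s, u, v}

s: ¬p is T, ◇p is T. ✓
t: ¬p is F, ◇p is F. ✗
u: ¬p is T, ◇p is F. ✓
v: ¬p is T, ◇p is F. ✓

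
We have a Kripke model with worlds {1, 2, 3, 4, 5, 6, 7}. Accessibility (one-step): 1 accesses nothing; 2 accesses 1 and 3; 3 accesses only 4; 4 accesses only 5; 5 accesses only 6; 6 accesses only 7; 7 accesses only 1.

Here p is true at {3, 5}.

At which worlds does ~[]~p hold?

{2, 4}

1: []~p is T. ✗
2: []~p is F. ✓
3: []~p is T. ✗
4: []~p is F. ✓
5: []~p is T. ✗
6: []~p is T. ✗
7: []~p is T. ✗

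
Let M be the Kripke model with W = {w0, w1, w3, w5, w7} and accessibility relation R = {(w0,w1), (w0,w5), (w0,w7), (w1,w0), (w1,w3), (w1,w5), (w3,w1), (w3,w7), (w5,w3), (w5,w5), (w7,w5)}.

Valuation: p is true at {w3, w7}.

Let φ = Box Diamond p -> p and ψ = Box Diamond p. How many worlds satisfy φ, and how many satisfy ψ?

For Box Diamond p -> p:
w0: Box Diamond p is F, p is F. ✓
w1: Box Diamond p is T, p is F. ✗
w3: Box Diamond p is F, p is T. ✓
w5: Box Diamond p is T, p is F. ✗
w7: Box Diamond p is T, p is T. ✓
— 3 worlds.
For Box Diamond p:
w0: successors {w1, w5, w7}; Diamond p there: w1:T, w5:T, w7:F. ✗
w1: successors {w0, w3, w5}; Diamond p there: w0:T, w3:T, w5:T. ✓
w3: successors {w1, w7}; Diamond p there: w1:T, w7:F. ✗
w5: successors {w3, w5}; Diamond p there: w3:T, w5:T. ✓
w7: successors {w5}; Diamond p there: w5:T. ✓
— 3 worlds.

3 and 3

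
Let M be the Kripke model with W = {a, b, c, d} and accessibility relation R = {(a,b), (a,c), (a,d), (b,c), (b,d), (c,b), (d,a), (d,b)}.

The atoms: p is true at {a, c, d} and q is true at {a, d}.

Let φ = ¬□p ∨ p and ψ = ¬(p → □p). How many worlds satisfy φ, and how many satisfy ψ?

For ¬□p ∨ p:
a: ¬□p is T, p is T. ✓
b: ¬□p is F, p is F. ✗
c: ¬□p is T, p is T. ✓
d: ¬□p is T, p is T. ✓
— 3 worlds.
For ¬(p → □p):
a: p → □p is F. ✓
b: p → □p is T. ✗
c: p → □p is F. ✓
d: p → □p is F. ✓
— 3 worlds.

3 and 3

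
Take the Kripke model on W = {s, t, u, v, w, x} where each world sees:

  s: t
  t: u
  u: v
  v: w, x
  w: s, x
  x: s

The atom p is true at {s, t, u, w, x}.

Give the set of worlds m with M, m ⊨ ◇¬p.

s: successors {t}; ¬p there: t:F. ✗
t: successors {u}; ¬p there: u:F. ✗
u: successors {v}; ¬p there: v:T. ✓
v: successors {w, x}; ¬p there: w:F, x:F. ✗
w: successors {s, x}; ¬p there: s:F, x:F. ✗
x: successors {s}; ¬p there: s:F. ✗

{u}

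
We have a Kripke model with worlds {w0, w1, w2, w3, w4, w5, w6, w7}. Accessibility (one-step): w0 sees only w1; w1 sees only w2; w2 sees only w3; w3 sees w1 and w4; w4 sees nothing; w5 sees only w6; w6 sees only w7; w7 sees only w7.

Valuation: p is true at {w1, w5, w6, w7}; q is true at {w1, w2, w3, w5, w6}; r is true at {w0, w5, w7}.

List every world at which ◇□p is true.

w0: successors {w1}; □p there: w1:F. ✗
w1: successors {w2}; □p there: w2:F. ✗
w2: successors {w3}; □p there: w3:F. ✗
w3: successors {w1, w4}; □p there: w1:F, w4:T. ✓
w4: no successors, so ◇□p fails. ✗
w5: successors {w6}; □p there: w6:T. ✓
w6: successors {w7}; □p there: w7:T. ✓
w7: successors {w7}; □p there: w7:T. ✓

{w3, w5, w6, w7}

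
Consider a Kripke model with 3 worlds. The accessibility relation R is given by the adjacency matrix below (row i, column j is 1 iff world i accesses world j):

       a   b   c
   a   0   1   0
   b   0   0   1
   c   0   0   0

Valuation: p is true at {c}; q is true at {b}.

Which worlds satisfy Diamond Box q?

a: successors {b}; Box q there: b:F. ✗
b: successors {c}; Box q there: c:T. ✓
c: no successors, so Diamond Box q fails. ✗

{b}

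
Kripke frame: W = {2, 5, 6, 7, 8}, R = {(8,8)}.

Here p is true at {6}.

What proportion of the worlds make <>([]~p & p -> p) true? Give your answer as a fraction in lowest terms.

2: no successors, so <>([]~p & p -> p) fails. ✗
5: no successors, so <>([]~p & p -> p) fails. ✗
6: no successors, so <>([]~p & p -> p) fails. ✗
7: no successors, so <>([]~p & p -> p) fails. ✗
8: successors {8}; []~p & p -> p there: 8:T. ✓
That's 1 of 5 worlds, so 1/5.

1/5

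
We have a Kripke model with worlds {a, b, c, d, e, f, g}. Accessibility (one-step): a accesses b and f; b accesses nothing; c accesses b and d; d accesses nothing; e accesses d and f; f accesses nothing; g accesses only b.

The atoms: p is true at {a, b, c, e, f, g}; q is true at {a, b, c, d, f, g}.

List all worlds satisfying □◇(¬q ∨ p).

{b, d, f}

a: successors {b, f}; ◇(¬q ∨ p) there: b:F, f:F. ✗
b: no successors, so □◇(¬q ∨ p) holds vacuously. ✓
c: successors {b, d}; ◇(¬q ∨ p) there: b:F, d:F. ✗
d: no successors, so □◇(¬q ∨ p) holds vacuously. ✓
e: successors {d, f}; ◇(¬q ∨ p) there: d:F, f:F. ✗
f: no successors, so □◇(¬q ∨ p) holds vacuously. ✓
g: successors {b}; ◇(¬q ∨ p) there: b:F. ✗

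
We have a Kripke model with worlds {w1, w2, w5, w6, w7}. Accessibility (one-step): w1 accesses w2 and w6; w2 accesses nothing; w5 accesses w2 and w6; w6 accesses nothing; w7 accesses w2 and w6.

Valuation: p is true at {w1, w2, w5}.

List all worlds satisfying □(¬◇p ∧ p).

{w2, w6}

w1: successors {w2, w6}; ¬◇p ∧ p there: w2:T, w6:F. ✗
w2: no successors, so □(¬◇p ∧ p) holds vacuously. ✓
w5: successors {w2, w6}; ¬◇p ∧ p there: w2:T, w6:F. ✗
w6: no successors, so □(¬◇p ∧ p) holds vacuously. ✓
w7: successors {w2, w6}; ¬◇p ∧ p there: w2:T, w6:F. ✗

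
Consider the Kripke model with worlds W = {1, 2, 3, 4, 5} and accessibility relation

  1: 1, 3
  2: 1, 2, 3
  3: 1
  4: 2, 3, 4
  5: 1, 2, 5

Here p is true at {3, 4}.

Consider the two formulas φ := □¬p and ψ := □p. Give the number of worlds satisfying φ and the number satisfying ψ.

2 and 0

For □¬p:
1: successors {1, 3}; ¬p there: 1:T, 3:F. ✗
2: successors {1, 2, 3}; ¬p there: 1:T, 2:T, 3:F. ✗
3: successors {1}; ¬p there: 1:T. ✓
4: successors {2, 3, 4}; ¬p there: 2:T, 3:F, 4:F. ✗
5: successors {1, 2, 5}; ¬p there: 1:T, 2:T, 5:T. ✓
— 2 worlds.
For □p:
1: successors {1, 3}; p there: 1:F, 3:T. ✗
2: successors {1, 2, 3}; p there: 1:F, 2:F, 3:T. ✗
3: successors {1}; p there: 1:F. ✗
4: successors {2, 3, 4}; p there: 2:F, 3:T, 4:T. ✗
5: successors {1, 2, 5}; p there: 1:F, 2:F, 5:F. ✗
— 0 worlds.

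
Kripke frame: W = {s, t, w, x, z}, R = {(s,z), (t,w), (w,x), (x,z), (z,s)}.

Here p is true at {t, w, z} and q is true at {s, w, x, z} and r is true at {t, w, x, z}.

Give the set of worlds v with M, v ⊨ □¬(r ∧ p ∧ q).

s: successors {z}; ¬(r ∧ p ∧ q) there: z:F. ✗
t: successors {w}; ¬(r ∧ p ∧ q) there: w:F. ✗
w: successors {x}; ¬(r ∧ p ∧ q) there: x:T. ✓
x: successors {z}; ¬(r ∧ p ∧ q) there: z:F. ✗
z: successors {s}; ¬(r ∧ p ∧ q) there: s:T. ✓

{w, z}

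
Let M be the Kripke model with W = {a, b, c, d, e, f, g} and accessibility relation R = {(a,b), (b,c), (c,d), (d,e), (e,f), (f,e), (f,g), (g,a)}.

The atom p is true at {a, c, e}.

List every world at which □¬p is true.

{a, c, e}

a: successors {b}; ¬p there: b:T. ✓
b: successors {c}; ¬p there: c:F. ✗
c: successors {d}; ¬p there: d:T. ✓
d: successors {e}; ¬p there: e:F. ✗
e: successors {f}; ¬p there: f:T. ✓
f: successors {e, g}; ¬p there: e:F, g:T. ✗
g: successors {a}; ¬p there: a:F. ✗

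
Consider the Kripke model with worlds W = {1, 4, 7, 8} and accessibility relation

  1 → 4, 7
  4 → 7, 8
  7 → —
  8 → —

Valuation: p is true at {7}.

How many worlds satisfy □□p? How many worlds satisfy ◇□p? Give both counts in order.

For □□p:
1: successors {4, 7}; □p there: 4:F, 7:T. ✗
4: successors {7, 8}; □p there: 7:T, 8:T. ✓
7: no successors, so □□p holds vacuously. ✓
8: no successors, so □□p holds vacuously. ✓
— 3 worlds.
For ◇□p:
1: successors {4, 7}; □p there: 4:F, 7:T. ✓
4: successors {7, 8}; □p there: 7:T, 8:T. ✓
7: no successors, so ◇□p fails. ✗
8: no successors, so ◇□p fails. ✗
— 2 worlds.

3 and 2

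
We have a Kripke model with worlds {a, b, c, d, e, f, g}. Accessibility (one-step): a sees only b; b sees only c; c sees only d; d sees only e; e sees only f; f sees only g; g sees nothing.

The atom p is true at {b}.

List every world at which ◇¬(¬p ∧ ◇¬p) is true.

a: successors {b}; ¬(¬p ∧ ◇¬p) there: b:T. ✓
b: successors {c}; ¬(¬p ∧ ◇¬p) there: c:F. ✗
c: successors {d}; ¬(¬p ∧ ◇¬p) there: d:F. ✗
d: successors {e}; ¬(¬p ∧ ◇¬p) there: e:F. ✗
e: successors {f}; ¬(¬p ∧ ◇¬p) there: f:F. ✗
f: successors {g}; ¬(¬p ∧ ◇¬p) there: g:T. ✓
g: no successors, so ◇¬(¬p ∧ ◇¬p) fails. ✗

{a, f}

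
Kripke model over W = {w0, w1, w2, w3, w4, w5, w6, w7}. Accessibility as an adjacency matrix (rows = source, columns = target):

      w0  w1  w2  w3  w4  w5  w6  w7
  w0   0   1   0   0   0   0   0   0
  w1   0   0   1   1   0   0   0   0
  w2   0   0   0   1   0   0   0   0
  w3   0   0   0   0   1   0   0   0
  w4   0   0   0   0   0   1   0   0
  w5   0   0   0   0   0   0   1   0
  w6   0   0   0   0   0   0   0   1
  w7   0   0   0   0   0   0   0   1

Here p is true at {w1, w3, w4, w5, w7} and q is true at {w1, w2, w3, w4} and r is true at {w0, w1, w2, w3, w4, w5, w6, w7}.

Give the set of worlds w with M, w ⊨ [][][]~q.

{w2, w3, w4, w5, w6, w7}

w0: successors {w1}; [][]~q there: w1:F. ✗
w1: successors {w2, w3}; [][]~q there: w2:F, w3:T. ✗
w2: successors {w3}; [][]~q there: w3:T. ✓
w3: successors {w4}; [][]~q there: w4:T. ✓
w4: successors {w5}; [][]~q there: w5:T. ✓
w5: successors {w6}; [][]~q there: w6:T. ✓
w6: successors {w7}; [][]~q there: w7:T. ✓
w7: successors {w7}; [][]~q there: w7:T. ✓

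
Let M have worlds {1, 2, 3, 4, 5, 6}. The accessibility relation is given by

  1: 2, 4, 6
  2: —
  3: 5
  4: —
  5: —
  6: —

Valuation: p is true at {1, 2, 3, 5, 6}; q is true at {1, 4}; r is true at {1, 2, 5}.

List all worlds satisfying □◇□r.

1: successors {2, 4, 6}; ◇□r there: 2:F, 4:F, 6:F. ✗
2: no successors, so □◇□r holds vacuously. ✓
3: successors {5}; ◇□r there: 5:F. ✗
4: no successors, so □◇□r holds vacuously. ✓
5: no successors, so □◇□r holds vacuously. ✓
6: no successors, so □◇□r holds vacuously. ✓

{2, 4, 5, 6}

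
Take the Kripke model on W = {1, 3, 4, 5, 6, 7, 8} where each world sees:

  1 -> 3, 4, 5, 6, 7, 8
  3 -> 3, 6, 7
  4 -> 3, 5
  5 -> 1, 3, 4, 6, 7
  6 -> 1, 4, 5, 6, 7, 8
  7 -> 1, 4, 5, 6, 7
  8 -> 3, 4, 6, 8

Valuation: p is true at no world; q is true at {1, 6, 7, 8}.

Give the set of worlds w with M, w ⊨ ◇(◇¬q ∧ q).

1: successors {3, 4, 5, 6, 7, 8}; ◇¬q ∧ q there: 3:F, 4:F, 5:F, 6:T, 7:T, 8:T. ✓
3: successors {3, 6, 7}; ◇¬q ∧ q there: 3:F, 6:T, 7:T. ✓
4: successors {3, 5}; ◇¬q ∧ q there: 3:F, 5:F. ✗
5: successors {1, 3, 4, 6, 7}; ◇¬q ∧ q there: 1:T, 3:F, 4:F, 6:T, 7:T. ✓
6: successors {1, 4, 5, 6, 7, 8}; ◇¬q ∧ q there: 1:T, 4:F, 5:F, 6:T, 7:T, 8:T. ✓
7: successors {1, 4, 5, 6, 7}; ◇¬q ∧ q there: 1:T, 4:F, 5:F, 6:T, 7:T. ✓
8: successors {3, 4, 6, 8}; ◇¬q ∧ q there: 3:F, 4:F, 6:T, 8:T. ✓

{1, 3, 5, 6, 7, 8}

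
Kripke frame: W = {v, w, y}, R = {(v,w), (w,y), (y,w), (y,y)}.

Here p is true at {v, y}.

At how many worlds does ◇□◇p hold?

v: successors {w}; □◇p there: w:T. ✓
w: successors {y}; □◇p there: y:T. ✓
y: successors {w, y}; □◇p there: w:T, y:T. ✓
Satisfying worlds: {v, w, y}.

3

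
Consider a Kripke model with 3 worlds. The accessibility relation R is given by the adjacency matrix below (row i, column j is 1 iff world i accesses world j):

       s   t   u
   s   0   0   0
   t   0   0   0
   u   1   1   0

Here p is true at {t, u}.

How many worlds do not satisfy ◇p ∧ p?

s: ◇p is F, p is F. ✗
t: ◇p is F, p is T. ✗
u: ◇p is T, p is T. ✓
Satisfying worlds: {u}.
So ◇p ∧ p fails at the other 2 worlds.

2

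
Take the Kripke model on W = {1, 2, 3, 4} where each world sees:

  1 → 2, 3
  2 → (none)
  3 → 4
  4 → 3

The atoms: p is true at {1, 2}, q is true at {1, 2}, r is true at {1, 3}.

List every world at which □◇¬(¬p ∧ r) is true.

1: successors {2, 3}; ◇¬(¬p ∧ r) there: 2:F, 3:T. ✗
2: no successors, so □◇¬(¬p ∧ r) holds vacuously. ✓
3: successors {4}; ◇¬(¬p ∧ r) there: 4:F. ✗
4: successors {3}; ◇¬(¬p ∧ r) there: 3:T. ✓

{2, 4}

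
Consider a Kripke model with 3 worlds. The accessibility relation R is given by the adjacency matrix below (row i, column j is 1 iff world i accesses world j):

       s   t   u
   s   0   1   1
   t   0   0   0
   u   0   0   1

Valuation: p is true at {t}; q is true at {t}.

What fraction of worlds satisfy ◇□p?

1/3

s: successors {t, u}; □p there: t:T, u:F. ✓
t: no successors, so ◇□p fails. ✗
u: successors {u}; □p there: u:F. ✗
That's 1 of 3 worlds, so 1/3.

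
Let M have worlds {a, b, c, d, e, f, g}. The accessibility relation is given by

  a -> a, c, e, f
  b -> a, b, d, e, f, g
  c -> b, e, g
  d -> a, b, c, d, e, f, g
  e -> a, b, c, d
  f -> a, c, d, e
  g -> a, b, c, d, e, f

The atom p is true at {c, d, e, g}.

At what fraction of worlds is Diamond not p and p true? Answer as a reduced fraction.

a: Diamond not p is T, p is F. ✗
b: Diamond not p is T, p is F. ✗
c: Diamond not p is T, p is T. ✓
d: Diamond not p is T, p is T. ✓
e: Diamond not p is T, p is T. ✓
f: Diamond not p is T, p is F. ✗
g: Diamond not p is T, p is T. ✓
That's 4 of 7 worlds, so 4/7.

4/7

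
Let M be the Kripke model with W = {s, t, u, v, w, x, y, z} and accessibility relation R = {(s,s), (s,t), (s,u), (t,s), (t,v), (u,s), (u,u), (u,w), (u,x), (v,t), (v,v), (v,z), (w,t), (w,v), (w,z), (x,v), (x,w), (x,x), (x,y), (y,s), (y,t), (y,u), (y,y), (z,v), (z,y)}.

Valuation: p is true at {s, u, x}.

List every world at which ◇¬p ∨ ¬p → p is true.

s: ◇¬p ∨ ¬p is T, p is T. ✓
t: ◇¬p ∨ ¬p is T, p is F. ✗
u: ◇¬p ∨ ¬p is T, p is T. ✓
v: ◇¬p ∨ ¬p is T, p is F. ✗
w: ◇¬p ∨ ¬p is T, p is F. ✗
x: ◇¬p ∨ ¬p is T, p is T. ✓
y: ◇¬p ∨ ¬p is T, p is F. ✗
z: ◇¬p ∨ ¬p is T, p is F. ✗

{s, u, x}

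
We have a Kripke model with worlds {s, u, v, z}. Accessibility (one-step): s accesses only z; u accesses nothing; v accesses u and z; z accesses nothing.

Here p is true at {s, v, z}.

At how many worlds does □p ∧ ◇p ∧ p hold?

1

s: □p ∧ ◇p is T, p is T. ✓
u: □p ∧ ◇p is F, p is F. ✗
v: □p ∧ ◇p is F, p is T. ✗
z: □p ∧ ◇p is F, p is T. ✗
Satisfying worlds: {s}.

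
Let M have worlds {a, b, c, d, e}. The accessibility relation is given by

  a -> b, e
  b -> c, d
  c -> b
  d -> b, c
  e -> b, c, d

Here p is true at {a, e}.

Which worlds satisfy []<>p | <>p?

{a}

a: []<>p is F, <>p is T. ✓
b: []<>p is F, <>p is F. ✗
c: []<>p is F, <>p is F. ✗
d: []<>p is F, <>p is F. ✗
e: []<>p is F, <>p is F. ✗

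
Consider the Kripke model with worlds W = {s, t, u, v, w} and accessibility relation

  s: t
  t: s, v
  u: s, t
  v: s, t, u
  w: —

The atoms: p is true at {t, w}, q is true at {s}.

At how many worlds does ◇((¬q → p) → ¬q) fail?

1

s: successors {t}; (¬q → p) → ¬q there: t:T. ✓
t: successors {s, v}; (¬q → p) → ¬q there: s:F, v:T. ✓
u: successors {s, t}; (¬q → p) → ¬q there: s:F, t:T. ✓
v: successors {s, t, u}; (¬q → p) → ¬q there: s:F, t:T, u:T. ✓
w: no successors, so ◇((¬q → p) → ¬q) fails. ✗
Satisfying worlds: {s, t, u, v}.
So ◇((¬q → p) → ¬q) fails at the other 1 world.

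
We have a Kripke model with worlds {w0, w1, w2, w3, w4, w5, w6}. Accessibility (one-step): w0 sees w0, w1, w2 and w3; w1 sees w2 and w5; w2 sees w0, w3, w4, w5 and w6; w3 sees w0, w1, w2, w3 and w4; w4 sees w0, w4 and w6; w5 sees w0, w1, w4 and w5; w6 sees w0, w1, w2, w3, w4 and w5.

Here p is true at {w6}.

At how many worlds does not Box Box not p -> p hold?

w0: not Box Box not p is T, p is F. ✗
w1: not Box Box not p is T, p is F. ✗
w2: not Box Box not p is T, p is F. ✗
w3: not Box Box not p is T, p is F. ✗
w4: not Box Box not p is T, p is F. ✗
w5: not Box Box not p is T, p is F. ✗
w6: not Box Box not p is T, p is T. ✓
Satisfying worlds: {w6}.

1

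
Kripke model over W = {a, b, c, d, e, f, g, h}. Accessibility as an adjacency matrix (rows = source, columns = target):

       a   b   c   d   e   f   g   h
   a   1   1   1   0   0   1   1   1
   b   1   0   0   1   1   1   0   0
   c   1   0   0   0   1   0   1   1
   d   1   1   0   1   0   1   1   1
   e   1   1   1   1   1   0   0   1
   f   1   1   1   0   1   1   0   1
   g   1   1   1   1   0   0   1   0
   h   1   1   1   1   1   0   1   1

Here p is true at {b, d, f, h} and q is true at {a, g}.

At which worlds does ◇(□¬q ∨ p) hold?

{a, b, c, d, e, f, g, h}

a: successors {a, b, c, f, g, h}; □¬q ∨ p there: a:F, b:T, c:F, f:T, g:F, h:T. ✓
b: successors {a, d, e, f}; □¬q ∨ p there: a:F, d:T, e:F, f:T. ✓
c: successors {a, e, g, h}; □¬q ∨ p there: a:F, e:F, g:F, h:T. ✓
d: successors {a, b, d, f, g, h}; □¬q ∨ p there: a:F, b:T, d:T, f:T, g:F, h:T. ✓
e: successors {a, b, c, d, e, h}; □¬q ∨ p there: a:F, b:T, c:F, d:T, e:F, h:T. ✓
f: successors {a, b, c, e, f, h}; □¬q ∨ p there: a:F, b:T, c:F, e:F, f:T, h:T. ✓
g: successors {a, b, c, d, g}; □¬q ∨ p there: a:F, b:T, c:F, d:T, g:F. ✓
h: successors {a, b, c, d, e, g, h}; □¬q ∨ p there: a:F, b:T, c:F, d:T, e:F, g:F, h:T. ✓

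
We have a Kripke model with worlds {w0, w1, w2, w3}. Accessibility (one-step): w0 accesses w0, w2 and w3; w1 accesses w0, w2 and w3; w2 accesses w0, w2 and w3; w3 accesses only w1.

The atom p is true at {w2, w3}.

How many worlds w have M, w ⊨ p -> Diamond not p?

w0: p is F, Diamond not p is T. ✓
w1: p is F, Diamond not p is T. ✓
w2: p is T, Diamond not p is T. ✓
w3: p is T, Diamond not p is T. ✓
Satisfying worlds: {w0, w1, w2, w3}.

4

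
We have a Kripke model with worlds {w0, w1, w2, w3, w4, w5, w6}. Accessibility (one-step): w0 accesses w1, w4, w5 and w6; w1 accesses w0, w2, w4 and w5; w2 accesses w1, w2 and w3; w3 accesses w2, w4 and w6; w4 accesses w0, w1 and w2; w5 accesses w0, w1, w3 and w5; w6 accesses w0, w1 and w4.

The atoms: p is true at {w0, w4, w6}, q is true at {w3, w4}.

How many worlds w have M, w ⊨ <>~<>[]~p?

6

w0: successors {w1, w4, w5, w6}; ~<>[]~p there: w1:F, w4:F, w5:T, w6:T. ✓
w1: successors {w0, w2, w4, w5}; ~<>[]~p there: w0:T, w2:F, w4:F, w5:T. ✓
w2: successors {w1, w2, w3}; ~<>[]~p there: w1:F, w2:F, w3:F. ✗
w3: successors {w2, w4, w6}; ~<>[]~p there: w2:F, w4:F, w6:T. ✓
w4: successors {w0, w1, w2}; ~<>[]~p there: w0:T, w1:F, w2:F. ✓
w5: successors {w0, w1, w3, w5}; ~<>[]~p there: w0:T, w1:F, w3:F, w5:T. ✓
w6: successors {w0, w1, w4}; ~<>[]~p there: w0:T, w1:F, w4:F. ✓
Satisfying worlds: {w0, w1, w3, w4, w5, w6}.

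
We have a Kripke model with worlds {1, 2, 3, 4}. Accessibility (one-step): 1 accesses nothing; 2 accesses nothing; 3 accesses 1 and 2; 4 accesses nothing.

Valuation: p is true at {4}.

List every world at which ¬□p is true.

1: □p is T. ✗
2: □p is T. ✗
3: □p is F. ✓
4: □p is T. ✗

{3}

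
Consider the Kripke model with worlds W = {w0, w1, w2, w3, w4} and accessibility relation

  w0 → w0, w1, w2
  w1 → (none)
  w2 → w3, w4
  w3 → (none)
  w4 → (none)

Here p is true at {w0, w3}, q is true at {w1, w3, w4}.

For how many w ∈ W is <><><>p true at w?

w0: successors {w0, w1, w2}; <><>p there: w0:T, w1:F, w2:F. ✓
w1: no successors, so <><><>p fails. ✗
w2: successors {w3, w4}; <><>p there: w3:F, w4:F. ✗
w3: no successors, so <><><>p fails. ✗
w4: no successors, so <><><>p fails. ✗
Satisfying worlds: {w0}.

1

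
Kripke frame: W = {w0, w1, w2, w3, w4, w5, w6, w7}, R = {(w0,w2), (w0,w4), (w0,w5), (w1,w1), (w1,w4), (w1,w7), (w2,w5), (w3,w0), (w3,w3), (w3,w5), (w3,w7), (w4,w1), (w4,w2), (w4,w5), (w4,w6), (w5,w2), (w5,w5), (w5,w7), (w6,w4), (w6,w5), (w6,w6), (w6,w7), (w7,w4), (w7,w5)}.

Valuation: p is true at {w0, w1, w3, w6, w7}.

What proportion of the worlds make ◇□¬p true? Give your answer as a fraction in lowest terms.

3/4

w0: successors {w2, w4, w5}; □¬p there: w2:T, w4:F, w5:F. ✓
w1: successors {w1, w4, w7}; □¬p there: w1:F, w4:F, w7:T. ✓
w2: successors {w5}; □¬p there: w5:F. ✗
w3: successors {w0, w3, w5, w7}; □¬p there: w0:T, w3:F, w5:F, w7:T. ✓
w4: successors {w1, w2, w5, w6}; □¬p there: w1:F, w2:T, w5:F, w6:F. ✓
w5: successors {w2, w5, w7}; □¬p there: w2:T, w5:F, w7:T. ✓
w6: successors {w4, w5, w6, w7}; □¬p there: w4:F, w5:F, w6:F, w7:T. ✓
w7: successors {w4, w5}; □¬p there: w4:F, w5:F. ✗
That's 6 of 8 worlds, so 6/8 = 3/4.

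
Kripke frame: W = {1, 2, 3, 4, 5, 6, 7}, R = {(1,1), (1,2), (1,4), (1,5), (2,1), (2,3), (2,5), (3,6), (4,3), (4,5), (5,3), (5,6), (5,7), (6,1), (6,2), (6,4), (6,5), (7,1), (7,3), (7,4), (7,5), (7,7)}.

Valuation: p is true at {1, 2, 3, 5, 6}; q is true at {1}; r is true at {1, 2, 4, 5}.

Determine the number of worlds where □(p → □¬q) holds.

1: successors {1, 2, 4, 5}; p → □¬q there: 1:F, 2:F, 4:T, 5:T. ✗
2: successors {1, 3, 5}; p → □¬q there: 1:F, 3:T, 5:T. ✗
3: successors {6}; p → □¬q there: 6:F. ✗
4: successors {3, 5}; p → □¬q there: 3:T, 5:T. ✓
5: successors {3, 6, 7}; p → □¬q there: 3:T, 6:F, 7:T. ✗
6: successors {1, 2, 4, 5}; p → □¬q there: 1:F, 2:F, 4:T, 5:T. ✗
7: successors {1, 3, 4, 5, 7}; p → □¬q there: 1:F, 3:T, 4:T, 5:T, 7:T. ✗
Satisfying worlds: {4}.

1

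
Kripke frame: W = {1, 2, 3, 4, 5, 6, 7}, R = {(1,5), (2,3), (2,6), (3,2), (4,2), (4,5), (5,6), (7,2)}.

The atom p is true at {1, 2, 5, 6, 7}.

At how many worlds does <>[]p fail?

3

1: successors {5}; []p there: 5:T. ✓
2: successors {3, 6}; []p there: 3:T, 6:T. ✓
3: successors {2}; []p there: 2:F. ✗
4: successors {2, 5}; []p there: 2:F, 5:T. ✓
5: successors {6}; []p there: 6:T. ✓
6: no successors, so <>[]p fails. ✗
7: successors {2}; []p there: 2:F. ✗
Satisfying worlds: {1, 2, 4, 5}.
So <>[]p fails at the other 3 worlds.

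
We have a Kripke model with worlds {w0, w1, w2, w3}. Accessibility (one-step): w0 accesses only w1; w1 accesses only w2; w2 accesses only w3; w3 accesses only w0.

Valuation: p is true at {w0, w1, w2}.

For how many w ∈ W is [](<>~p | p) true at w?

3

w0: successors {w1}; <>~p | p there: w1:T. ✓
w1: successors {w2}; <>~p | p there: w2:T. ✓
w2: successors {w3}; <>~p | p there: w3:F. ✗
w3: successors {w0}; <>~p | p there: w0:T. ✓
Satisfying worlds: {w0, w1, w3}.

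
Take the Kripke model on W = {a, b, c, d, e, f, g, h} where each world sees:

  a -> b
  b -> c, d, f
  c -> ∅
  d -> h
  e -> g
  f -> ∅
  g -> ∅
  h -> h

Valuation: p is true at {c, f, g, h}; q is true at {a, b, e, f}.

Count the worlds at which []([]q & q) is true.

3

a: successors {b}; []q & q there: b:F. ✗
b: successors {c, d, f}; []q & q there: c:F, d:F, f:T. ✗
c: no successors, so []([]q & q) holds vacuously. ✓
d: successors {h}; []q & q there: h:F. ✗
e: successors {g}; []q & q there: g:F. ✗
f: no successors, so []([]q & q) holds vacuously. ✓
g: no successors, so []([]q & q) holds vacuously. ✓
h: successors {h}; []q & q there: h:F. ✗
Satisfying worlds: {c, f, g}.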